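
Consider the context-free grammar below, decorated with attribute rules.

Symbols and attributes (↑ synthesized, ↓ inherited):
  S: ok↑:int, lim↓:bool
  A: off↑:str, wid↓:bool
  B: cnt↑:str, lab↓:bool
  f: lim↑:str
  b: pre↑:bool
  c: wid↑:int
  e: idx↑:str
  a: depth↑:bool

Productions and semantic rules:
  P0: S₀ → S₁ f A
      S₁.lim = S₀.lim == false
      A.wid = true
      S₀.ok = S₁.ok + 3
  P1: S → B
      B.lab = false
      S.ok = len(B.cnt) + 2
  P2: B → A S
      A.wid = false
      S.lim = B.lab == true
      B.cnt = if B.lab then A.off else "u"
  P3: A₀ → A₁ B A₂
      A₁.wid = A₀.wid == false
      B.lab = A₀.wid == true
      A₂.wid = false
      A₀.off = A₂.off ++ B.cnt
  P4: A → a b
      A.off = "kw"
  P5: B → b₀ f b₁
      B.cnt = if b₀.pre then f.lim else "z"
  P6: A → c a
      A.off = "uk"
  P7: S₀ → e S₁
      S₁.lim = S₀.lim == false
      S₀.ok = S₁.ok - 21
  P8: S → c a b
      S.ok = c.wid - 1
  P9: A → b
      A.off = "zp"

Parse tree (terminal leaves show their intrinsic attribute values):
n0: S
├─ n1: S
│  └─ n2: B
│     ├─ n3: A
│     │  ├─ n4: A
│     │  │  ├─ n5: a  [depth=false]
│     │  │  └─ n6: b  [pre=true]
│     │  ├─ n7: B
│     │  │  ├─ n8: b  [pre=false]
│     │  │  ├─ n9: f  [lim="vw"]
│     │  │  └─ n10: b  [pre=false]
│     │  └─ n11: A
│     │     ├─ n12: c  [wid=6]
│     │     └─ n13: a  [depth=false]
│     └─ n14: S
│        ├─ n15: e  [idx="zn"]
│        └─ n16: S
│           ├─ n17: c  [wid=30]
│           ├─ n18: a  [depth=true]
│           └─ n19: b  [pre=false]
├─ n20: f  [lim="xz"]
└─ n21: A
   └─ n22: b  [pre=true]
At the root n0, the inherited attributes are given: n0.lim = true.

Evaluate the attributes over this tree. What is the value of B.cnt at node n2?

"u"

1. n0.lim = true  [given at root]
2. n1.lim = false  [S₀.lim == false]
3. n2.lab = false  [false]
4. n3.wid = false  [false]
5. n4.wid = true  [A₀.wid == false]
6. n5.depth = false  [terminal]
7. n6.pre = true  [terminal]
8. n4.off = "kw"  ["kw"]
9. n7.lab = false  [A₀.wid == true]
10. n8.pre = false  [terminal]
11. n9.lim = "vw"  [terminal]
12. n10.pre = false  [terminal]
13. n7.cnt = "z"  [if b₀.pre then f.lim else "z"]
14. n11.wid = false  [false]
15. n12.wid = 6  [terminal]
16. n13.depth = false  [terminal]
17. n11.off = "uk"  ["uk"]
18. n3.off = "ukz"  [A₂.off ++ B.cnt]
19. n14.lim = false  [B.lab == true]
20. n15.idx = "zn"  [terminal]
21. n16.lim = true  [S₀.lim == false]
22. n17.wid = 30  [terminal]
23. n18.depth = true  [terminal]
24. n19.pre = false  [terminal]
25. n16.ok = 29  [c.wid - 1]
26. n14.ok = 8  [S₁.ok - 21]
27. n2.cnt = "u"  [if B.lab then A.off else "u"]
28. n1.ok = 3  [len(B.cnt) + 2]
29. n20.lim = "xz"  [terminal]
30. n21.wid = true  [true]
31. n22.pre = true  [terminal]
32. n21.off = "zp"  ["zp"]
33. n0.ok = 6  [S₁.ok + 3]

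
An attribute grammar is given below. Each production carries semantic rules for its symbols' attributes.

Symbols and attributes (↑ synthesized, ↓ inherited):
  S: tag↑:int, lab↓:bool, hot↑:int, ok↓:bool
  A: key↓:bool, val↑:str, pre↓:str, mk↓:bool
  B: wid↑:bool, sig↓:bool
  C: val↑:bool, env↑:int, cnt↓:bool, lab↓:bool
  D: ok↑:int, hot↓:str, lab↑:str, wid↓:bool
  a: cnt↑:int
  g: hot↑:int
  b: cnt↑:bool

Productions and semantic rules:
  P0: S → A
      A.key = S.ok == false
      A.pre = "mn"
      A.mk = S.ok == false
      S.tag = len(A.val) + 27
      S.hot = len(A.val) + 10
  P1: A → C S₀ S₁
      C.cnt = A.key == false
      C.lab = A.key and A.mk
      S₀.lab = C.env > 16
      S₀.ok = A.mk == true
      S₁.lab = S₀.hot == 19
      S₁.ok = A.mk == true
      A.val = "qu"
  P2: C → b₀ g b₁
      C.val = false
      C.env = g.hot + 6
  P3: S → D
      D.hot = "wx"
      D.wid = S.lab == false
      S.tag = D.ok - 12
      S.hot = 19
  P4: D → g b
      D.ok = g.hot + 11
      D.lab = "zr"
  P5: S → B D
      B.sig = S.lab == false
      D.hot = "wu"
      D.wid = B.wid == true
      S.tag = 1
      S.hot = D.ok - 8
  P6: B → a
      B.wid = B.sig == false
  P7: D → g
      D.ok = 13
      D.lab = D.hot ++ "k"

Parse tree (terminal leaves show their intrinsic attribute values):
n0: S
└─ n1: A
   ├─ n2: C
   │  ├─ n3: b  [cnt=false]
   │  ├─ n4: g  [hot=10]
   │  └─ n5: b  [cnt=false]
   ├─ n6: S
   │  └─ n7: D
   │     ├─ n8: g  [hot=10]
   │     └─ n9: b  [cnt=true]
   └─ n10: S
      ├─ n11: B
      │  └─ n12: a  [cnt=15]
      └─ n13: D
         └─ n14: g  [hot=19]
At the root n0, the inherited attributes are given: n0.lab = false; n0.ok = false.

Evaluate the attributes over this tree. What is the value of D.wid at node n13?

true

1. n0.lab = false  [given at root]
2. n0.ok = false  [given at root]
3. n1.key = true  [S.ok == false]
4. n1.pre = "mn"  ["mn"]
5. n1.mk = true  [S.ok == false]
6. n2.cnt = false  [A.key == false]
7. n2.lab = true  [A.key and A.mk]
8. n3.cnt = false  [terminal]
9. n4.hot = 10  [terminal]
10. n5.cnt = false  [terminal]
11. n2.val = false  [false]
12. n2.env = 16  [g.hot + 6]
13. n6.lab = false  [C.env > 16]
14. n6.ok = true  [A.mk == true]
15. n7.hot = "wx"  ["wx"]
16. n7.wid = true  [S.lab == false]
17. n8.hot = 10  [terminal]
18. n9.cnt = true  [terminal]
19. n7.ok = 21  [g.hot + 11]
20. n7.lab = "zr"  ["zr"]
21. n6.tag = 9  [D.ok - 12]
22. n6.hot = 19  [19]
23. n10.lab = true  [S₀.hot == 19]
24. n10.ok = true  [A.mk == true]
25. n11.sig = false  [S.lab == false]
26. n12.cnt = 15  [terminal]
27. n11.wid = true  [B.sig == false]
28. n13.hot = "wu"  ["wu"]
29. n13.wid = true  [B.wid == true]
30. n14.hot = 19  [terminal]
31. n13.ok = 13  [13]
32. n13.lab = "wuk"  [D.hot ++ "k"]
33. n10.tag = 1  [1]
34. n10.hot = 5  [D.ok - 8]
35. n1.val = "qu"  ["qu"]
36. n0.tag = 29  [len(A.val) + 27]
37. n0.hot = 12  [len(A.val) + 10]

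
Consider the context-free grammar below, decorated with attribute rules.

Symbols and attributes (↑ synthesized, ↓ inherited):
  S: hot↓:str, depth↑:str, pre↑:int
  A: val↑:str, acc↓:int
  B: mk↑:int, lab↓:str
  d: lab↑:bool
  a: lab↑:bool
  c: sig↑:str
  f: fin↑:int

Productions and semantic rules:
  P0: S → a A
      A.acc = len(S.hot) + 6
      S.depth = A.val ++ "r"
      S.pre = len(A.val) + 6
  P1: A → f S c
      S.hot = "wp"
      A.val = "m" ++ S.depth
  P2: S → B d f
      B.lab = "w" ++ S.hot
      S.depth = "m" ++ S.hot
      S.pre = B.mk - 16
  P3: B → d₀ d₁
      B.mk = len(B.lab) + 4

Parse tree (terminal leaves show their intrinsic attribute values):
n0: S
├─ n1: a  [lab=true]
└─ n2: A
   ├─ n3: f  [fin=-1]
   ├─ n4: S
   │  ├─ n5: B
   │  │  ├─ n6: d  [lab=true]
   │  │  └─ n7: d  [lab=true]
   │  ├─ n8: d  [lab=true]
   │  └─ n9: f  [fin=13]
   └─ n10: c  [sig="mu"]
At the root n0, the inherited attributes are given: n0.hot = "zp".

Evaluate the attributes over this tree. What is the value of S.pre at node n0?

1. n0.hot = "zp"  [given at root]
2. n1.lab = true  [terminal]
3. n2.acc = 8  [len(S.hot) + 6]
4. n3.fin = -1  [terminal]
5. n4.hot = "wp"  ["wp"]
6. n5.lab = "wwp"  ["w" ++ S.hot]
7. n6.lab = true  [terminal]
8. n7.lab = true  [terminal]
9. n5.mk = 7  [len(B.lab) + 4]
10. n8.lab = true  [terminal]
11. n9.fin = 13  [terminal]
12. n4.depth = "mwp"  ["m" ++ S.hot]
13. n4.pre = -9  [B.mk - 16]
14. n10.sig = "mu"  [terminal]
15. n2.val = "mmwp"  ["m" ++ S.depth]
16. n0.depth = "mmwpr"  [A.val ++ "r"]
17. n0.pre = 10  [len(A.val) + 6]

10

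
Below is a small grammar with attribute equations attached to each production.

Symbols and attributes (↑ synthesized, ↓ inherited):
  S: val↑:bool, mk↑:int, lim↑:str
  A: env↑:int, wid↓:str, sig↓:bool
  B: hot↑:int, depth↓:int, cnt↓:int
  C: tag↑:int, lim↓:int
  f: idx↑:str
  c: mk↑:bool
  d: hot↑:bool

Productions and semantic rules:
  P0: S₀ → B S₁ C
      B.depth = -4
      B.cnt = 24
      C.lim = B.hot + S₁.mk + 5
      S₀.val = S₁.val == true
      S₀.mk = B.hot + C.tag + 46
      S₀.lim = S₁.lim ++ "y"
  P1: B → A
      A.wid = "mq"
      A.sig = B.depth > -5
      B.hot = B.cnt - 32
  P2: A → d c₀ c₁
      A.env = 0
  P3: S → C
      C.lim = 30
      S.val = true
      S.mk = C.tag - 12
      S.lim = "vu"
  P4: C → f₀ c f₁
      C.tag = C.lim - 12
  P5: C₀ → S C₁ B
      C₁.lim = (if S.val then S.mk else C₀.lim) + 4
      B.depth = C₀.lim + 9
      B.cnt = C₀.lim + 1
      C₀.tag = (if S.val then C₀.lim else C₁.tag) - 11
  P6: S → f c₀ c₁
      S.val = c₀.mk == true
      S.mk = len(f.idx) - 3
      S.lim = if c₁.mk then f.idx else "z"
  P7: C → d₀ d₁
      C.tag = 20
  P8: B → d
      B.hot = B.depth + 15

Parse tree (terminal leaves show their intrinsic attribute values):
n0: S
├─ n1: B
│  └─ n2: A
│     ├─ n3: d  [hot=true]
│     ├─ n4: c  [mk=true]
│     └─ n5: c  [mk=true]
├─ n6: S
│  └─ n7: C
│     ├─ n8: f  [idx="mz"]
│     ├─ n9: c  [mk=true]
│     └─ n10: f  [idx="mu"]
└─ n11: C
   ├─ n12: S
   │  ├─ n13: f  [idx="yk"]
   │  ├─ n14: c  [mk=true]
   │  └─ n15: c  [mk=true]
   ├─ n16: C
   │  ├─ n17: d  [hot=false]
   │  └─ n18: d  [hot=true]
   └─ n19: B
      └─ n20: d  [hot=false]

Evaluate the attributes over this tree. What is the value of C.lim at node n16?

3

1. n1.depth = -4  [-4]
2. n1.cnt = 24  [24]
3. n2.wid = "mq"  ["mq"]
4. n2.sig = true  [B.depth > -5]
5. n3.hot = true  [terminal]
6. n4.mk = true  [terminal]
7. n5.mk = true  [terminal]
8. n2.env = 0  [0]
9. n1.hot = -8  [B.cnt - 32]
10. n7.lim = 30  [30]
11. n8.idx = "mz"  [terminal]
12. n9.mk = true  [terminal]
13. n10.idx = "mu"  [terminal]
14. n7.tag = 18  [C.lim - 12]
15. n6.val = true  [true]
16. n6.mk = 6  [C.tag - 12]
17. n6.lim = "vu"  ["vu"]
18. n11.lim = 3  [B.hot + S₁.mk + 5]
19. n13.idx = "yk"  [terminal]
20. n14.mk = true  [terminal]
21. n15.mk = true  [terminal]
22. n12.val = true  [c₀.mk == true]
23. n12.mk = -1  [len(f.idx) - 3]
24. n12.lim = "yk"  [if c₁.mk then f.idx else "z"]
25. n16.lim = 3  [(if S.val then S.mk else C₀.lim) + 4]
26. n17.hot = false  [terminal]
27. n18.hot = true  [terminal]
28. n16.tag = 20  [20]
29. n19.depth = 12  [C₀.lim + 9]
30. n19.cnt = 4  [C₀.lim + 1]
31. n20.hot = false  [terminal]
32. n19.hot = 27  [B.depth + 15]
33. n11.tag = -8  [(if S.val then C₀.lim else C₁.tag) - 11]
34. n0.val = true  [S₁.val == true]
35. n0.mk = 30  [B.hot + C.tag + 46]
36. n0.lim = "vuy"  [S₁.lim ++ "y"]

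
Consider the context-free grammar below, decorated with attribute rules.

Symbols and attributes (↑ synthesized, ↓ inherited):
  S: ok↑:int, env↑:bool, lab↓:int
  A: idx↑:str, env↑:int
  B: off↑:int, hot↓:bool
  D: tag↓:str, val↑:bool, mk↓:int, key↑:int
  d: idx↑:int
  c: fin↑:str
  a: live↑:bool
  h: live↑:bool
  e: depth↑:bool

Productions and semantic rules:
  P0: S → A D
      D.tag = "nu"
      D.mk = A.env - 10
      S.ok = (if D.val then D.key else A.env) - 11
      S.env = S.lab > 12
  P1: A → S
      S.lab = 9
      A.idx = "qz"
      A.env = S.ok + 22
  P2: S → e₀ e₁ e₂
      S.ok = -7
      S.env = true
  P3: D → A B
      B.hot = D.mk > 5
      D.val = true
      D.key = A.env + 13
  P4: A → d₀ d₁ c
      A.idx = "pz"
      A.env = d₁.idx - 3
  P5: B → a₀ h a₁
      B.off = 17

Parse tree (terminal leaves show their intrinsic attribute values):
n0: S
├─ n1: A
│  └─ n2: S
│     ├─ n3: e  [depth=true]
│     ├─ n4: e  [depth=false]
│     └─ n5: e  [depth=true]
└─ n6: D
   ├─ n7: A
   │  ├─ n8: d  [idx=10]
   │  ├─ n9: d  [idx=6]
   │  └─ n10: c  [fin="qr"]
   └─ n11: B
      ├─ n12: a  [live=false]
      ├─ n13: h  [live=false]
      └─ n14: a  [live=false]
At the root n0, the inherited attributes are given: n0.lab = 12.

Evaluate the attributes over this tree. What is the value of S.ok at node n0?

5

1. n0.lab = 12  [given at root]
2. n2.lab = 9  [9]
3. n3.depth = true  [terminal]
4. n4.depth = false  [terminal]
5. n5.depth = true  [terminal]
6. n2.ok = -7  [-7]
7. n2.env = true  [true]
8. n1.idx = "qz"  ["qz"]
9. n1.env = 15  [S.ok + 22]
10. n6.tag = "nu"  ["nu"]
11. n6.mk = 5  [A.env - 10]
12. n8.idx = 10  [terminal]
13. n9.idx = 6  [terminal]
14. n10.fin = "qr"  [terminal]
15. n7.idx = "pz"  ["pz"]
16. n7.env = 3  [d₁.idx - 3]
17. n11.hot = false  [D.mk > 5]
18. n12.live = false  [terminal]
19. n13.live = false  [terminal]
20. n14.live = false  [terminal]
21. n11.off = 17  [17]
22. n6.val = true  [true]
23. n6.key = 16  [A.env + 13]
24. n0.ok = 5  [(if D.val then D.key else A.env) - 11]
25. n0.env = false  [S.lab > 12]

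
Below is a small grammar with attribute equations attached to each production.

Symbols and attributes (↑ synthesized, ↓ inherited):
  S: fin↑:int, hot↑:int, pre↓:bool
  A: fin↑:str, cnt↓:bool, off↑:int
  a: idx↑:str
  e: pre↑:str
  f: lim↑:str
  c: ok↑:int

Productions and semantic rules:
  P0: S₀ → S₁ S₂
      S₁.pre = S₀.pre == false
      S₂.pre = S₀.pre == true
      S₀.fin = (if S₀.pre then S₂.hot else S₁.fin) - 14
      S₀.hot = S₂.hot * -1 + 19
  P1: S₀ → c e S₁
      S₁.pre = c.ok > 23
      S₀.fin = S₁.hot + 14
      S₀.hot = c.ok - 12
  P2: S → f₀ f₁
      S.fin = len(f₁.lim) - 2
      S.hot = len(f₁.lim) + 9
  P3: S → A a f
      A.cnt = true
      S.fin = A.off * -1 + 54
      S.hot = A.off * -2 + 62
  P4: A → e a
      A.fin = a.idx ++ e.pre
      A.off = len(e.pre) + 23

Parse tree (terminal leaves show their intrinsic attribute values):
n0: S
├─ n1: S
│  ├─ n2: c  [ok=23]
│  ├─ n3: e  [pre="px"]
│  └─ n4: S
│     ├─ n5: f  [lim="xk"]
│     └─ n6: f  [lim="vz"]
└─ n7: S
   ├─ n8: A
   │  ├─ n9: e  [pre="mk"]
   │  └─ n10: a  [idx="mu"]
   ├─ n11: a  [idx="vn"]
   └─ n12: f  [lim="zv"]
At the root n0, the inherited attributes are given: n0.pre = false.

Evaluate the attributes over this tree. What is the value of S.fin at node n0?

1. n0.pre = false  [given at root]
2. n1.pre = true  [S₀.pre == false]
3. n2.ok = 23  [terminal]
4. n3.pre = "px"  [terminal]
5. n4.pre = false  [c.ok > 23]
6. n5.lim = "xk"  [terminal]
7. n6.lim = "vz"  [terminal]
8. n4.fin = 0  [len(f₁.lim) - 2]
9. n4.hot = 11  [len(f₁.lim) + 9]
10. n1.fin = 25  [S₁.hot + 14]
11. n1.hot = 11  [c.ok - 12]
12. n7.pre = false  [S₀.pre == true]
13. n8.cnt = true  [true]
14. n9.pre = "mk"  [terminal]
15. n10.idx = "mu"  [terminal]
16. n8.fin = "mumk"  [a.idx ++ e.pre]
17. n8.off = 25  [len(e.pre) + 23]
18. n11.idx = "vn"  [terminal]
19. n12.lim = "zv"  [terminal]
20. n7.fin = 29  [A.off * -1 + 54]
21. n7.hot = 12  [A.off * -2 + 62]
22. n0.fin = 11  [(if S₀.pre then S₂.hot else S₁.fin) - 14]
23. n0.hot = 7  [S₂.hot * -1 + 19]

11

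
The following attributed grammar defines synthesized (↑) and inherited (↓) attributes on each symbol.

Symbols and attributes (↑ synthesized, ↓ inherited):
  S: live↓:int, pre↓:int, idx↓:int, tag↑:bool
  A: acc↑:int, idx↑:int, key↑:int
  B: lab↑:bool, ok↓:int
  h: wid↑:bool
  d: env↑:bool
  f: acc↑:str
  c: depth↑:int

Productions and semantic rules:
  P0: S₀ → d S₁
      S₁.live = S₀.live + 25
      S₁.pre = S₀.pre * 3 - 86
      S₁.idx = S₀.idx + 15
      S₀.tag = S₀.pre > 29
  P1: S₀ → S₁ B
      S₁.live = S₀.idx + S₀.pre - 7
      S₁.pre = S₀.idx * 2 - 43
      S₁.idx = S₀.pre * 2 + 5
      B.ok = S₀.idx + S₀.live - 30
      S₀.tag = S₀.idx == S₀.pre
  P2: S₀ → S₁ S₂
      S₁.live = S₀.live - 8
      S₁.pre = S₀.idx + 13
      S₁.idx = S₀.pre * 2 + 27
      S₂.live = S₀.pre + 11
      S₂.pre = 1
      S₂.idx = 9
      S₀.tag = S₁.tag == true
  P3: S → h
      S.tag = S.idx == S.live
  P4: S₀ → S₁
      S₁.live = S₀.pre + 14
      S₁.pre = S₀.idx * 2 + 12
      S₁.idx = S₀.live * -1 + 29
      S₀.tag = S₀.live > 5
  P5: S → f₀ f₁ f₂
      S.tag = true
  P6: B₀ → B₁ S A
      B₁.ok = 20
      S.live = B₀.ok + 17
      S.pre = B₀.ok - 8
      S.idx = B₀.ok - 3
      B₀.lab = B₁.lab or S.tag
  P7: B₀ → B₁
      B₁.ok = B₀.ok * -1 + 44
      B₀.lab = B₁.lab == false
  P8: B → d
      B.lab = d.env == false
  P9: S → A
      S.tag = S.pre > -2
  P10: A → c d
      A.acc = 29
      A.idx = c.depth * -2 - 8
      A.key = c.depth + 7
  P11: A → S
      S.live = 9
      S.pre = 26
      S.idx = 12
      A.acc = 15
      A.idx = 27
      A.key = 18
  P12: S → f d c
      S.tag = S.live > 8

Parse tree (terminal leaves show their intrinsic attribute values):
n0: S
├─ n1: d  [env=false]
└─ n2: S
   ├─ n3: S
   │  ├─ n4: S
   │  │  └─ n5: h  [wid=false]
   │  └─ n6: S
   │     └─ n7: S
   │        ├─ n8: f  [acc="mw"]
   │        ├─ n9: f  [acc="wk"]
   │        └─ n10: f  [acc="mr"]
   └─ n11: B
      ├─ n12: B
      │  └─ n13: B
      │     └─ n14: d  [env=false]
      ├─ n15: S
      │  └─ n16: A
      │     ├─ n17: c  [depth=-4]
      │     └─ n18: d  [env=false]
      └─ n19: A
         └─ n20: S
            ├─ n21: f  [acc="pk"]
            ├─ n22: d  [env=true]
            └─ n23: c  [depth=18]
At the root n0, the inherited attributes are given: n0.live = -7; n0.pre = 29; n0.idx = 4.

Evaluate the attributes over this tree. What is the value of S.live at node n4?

1. n0.live = -7  [given at root]
2. n0.pre = 29  [given at root]
3. n0.idx = 4  [given at root]
4. n1.env = false  [terminal]
5. n2.live = 18  [S₀.live + 25]
6. n2.pre = 1  [S₀.pre * 3 - 86]
7. n2.idx = 19  [S₀.idx + 15]
8. n3.live = 13  [S₀.idx + S₀.pre - 7]
9. n3.pre = -5  [S₀.idx * 2 - 43]
10. n3.idx = 7  [S₀.pre * 2 + 5]
11. n4.live = 5  [S₀.live - 8]
12. n4.pre = 20  [S₀.idx + 13]
13. n4.idx = 17  [S₀.pre * 2 + 27]
14. n5.wid = false  [terminal]
15. n4.tag = false  [S.idx == S.live]
16. n6.live = 6  [S₀.pre + 11]
17. n6.pre = 1  [1]
18. n6.idx = 9  [9]
19. n7.live = 15  [S₀.pre + 14]
20. n7.pre = 30  [S₀.idx * 2 + 12]
21. n7.idx = 23  [S₀.live * -1 + 29]
22. n8.acc = "mw"  [terminal]
23. n9.acc = "wk"  [terminal]
24. n10.acc = "mr"  [terminal]
25. n7.tag = true  [true]
26. n6.tag = true  [S₀.live > 5]
27. n3.tag = false  [S₁.tag == true]
28. n11.ok = 7  [S₀.idx + S₀.live - 30]
29. n12.ok = 20  [20]
30. n13.ok = 24  [B₀.ok * -1 + 44]
31. n14.env = false  [terminal]
32. n13.lab = true  [d.env == false]
33. n12.lab = false  [B₁.lab == false]
34. n15.live = 24  [B₀.ok + 17]
35. n15.pre = -1  [B₀.ok - 8]
36. n15.idx = 4  [B₀.ok - 3]
37. n17.depth = -4  [terminal]
38. n18.env = false  [terminal]
39. n16.acc = 29  [29]
40. n16.idx = 0  [c.depth * -2 - 8]
41. n16.key = 3  [c.depth + 7]
42. n15.tag = true  [S.pre > -2]
43. n20.live = 9  [9]
44. n20.pre = 26  [26]
45. n20.idx = 12  [12]
46. n21.acc = "pk"  [terminal]
47. n22.env = true  [terminal]
48. n23.depth = 18  [terminal]
49. n20.tag = true  [S.live > 8]
50. n19.acc = 15  [15]
51. n19.idx = 27  [27]
52. n19.key = 18  [18]
53. n11.lab = true  [B₁.lab or S.tag]
54. n2.tag = false  [S₀.idx == S₀.pre]
55. n0.tag = false  [S₀.pre > 29]

5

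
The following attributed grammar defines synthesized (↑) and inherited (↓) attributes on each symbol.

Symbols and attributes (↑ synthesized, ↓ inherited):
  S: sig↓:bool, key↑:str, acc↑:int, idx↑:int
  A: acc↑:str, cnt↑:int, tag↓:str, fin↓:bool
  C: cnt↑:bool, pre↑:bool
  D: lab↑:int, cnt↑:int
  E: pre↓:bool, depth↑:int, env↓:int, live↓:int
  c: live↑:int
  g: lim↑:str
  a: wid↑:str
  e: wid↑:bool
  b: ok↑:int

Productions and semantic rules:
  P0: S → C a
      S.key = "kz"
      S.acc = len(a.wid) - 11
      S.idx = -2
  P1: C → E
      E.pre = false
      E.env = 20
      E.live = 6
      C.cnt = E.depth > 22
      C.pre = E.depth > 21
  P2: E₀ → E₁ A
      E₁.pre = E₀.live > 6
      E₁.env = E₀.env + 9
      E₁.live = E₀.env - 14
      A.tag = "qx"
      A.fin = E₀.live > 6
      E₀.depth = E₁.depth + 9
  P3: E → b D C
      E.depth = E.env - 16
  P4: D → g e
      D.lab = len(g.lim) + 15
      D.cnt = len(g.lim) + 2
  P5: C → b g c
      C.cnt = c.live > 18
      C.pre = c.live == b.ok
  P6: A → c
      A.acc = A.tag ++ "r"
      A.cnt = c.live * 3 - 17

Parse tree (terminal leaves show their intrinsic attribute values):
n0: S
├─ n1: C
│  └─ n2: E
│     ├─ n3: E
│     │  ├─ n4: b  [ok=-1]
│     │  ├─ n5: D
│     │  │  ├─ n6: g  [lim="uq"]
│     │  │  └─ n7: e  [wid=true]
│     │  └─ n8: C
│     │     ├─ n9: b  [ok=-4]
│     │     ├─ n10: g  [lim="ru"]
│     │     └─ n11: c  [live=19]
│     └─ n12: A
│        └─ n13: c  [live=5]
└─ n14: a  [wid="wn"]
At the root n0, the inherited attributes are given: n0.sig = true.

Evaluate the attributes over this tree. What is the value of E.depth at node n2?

1. n0.sig = true  [given at root]
2. n2.pre = false  [false]
3. n2.env = 20  [20]
4. n2.live = 6  [6]
5. n3.pre = false  [E₀.live > 6]
6. n3.env = 29  [E₀.env + 9]
7. n3.live = 6  [E₀.env - 14]
8. n4.ok = -1  [terminal]
9. n6.lim = "uq"  [terminal]
10. n7.wid = true  [terminal]
11. n5.lab = 17  [len(g.lim) + 15]
12. n5.cnt = 4  [len(g.lim) + 2]
13. n9.ok = -4  [terminal]
14. n10.lim = "ru"  [terminal]
15. n11.live = 19  [terminal]
16. n8.cnt = true  [c.live > 18]
17. n8.pre = false  [c.live == b.ok]
18. n3.depth = 13  [E.env - 16]
19. n12.tag = "qx"  ["qx"]
20. n12.fin = false  [E₀.live > 6]
21. n13.live = 5  [terminal]
22. n12.acc = "qxr"  [A.tag ++ "r"]
23. n12.cnt = -2  [c.live * 3 - 17]
24. n2.depth = 22  [E₁.depth + 9]
25. n1.cnt = false  [E.depth > 22]
26. n1.pre = true  [E.depth > 21]
27. n14.wid = "wn"  [terminal]
28. n0.key = "kz"  ["kz"]
29. n0.acc = -9  [len(a.wid) - 11]
30. n0.idx = -2  [-2]

22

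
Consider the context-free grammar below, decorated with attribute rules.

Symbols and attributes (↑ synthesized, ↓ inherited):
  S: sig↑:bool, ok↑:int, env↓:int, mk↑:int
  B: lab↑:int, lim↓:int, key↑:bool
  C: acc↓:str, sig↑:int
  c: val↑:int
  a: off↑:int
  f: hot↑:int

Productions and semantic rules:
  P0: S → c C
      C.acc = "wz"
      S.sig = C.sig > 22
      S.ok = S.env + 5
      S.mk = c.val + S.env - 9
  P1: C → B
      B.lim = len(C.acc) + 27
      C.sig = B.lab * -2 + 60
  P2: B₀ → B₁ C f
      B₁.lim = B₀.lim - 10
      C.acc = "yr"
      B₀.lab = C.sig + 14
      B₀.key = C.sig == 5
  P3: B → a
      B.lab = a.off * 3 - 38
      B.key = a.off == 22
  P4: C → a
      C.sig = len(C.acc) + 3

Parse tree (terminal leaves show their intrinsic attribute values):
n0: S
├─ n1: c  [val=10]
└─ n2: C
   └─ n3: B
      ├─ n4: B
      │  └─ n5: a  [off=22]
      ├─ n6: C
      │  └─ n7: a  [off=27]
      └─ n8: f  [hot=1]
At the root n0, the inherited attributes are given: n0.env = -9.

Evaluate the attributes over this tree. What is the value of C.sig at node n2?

1. n0.env = -9  [given at root]
2. n1.val = 10  [terminal]
3. n2.acc = "wz"  ["wz"]
4. n3.lim = 29  [len(C.acc) + 27]
5. n4.lim = 19  [B₀.lim - 10]
6. n5.off = 22  [terminal]
7. n4.lab = 28  [a.off * 3 - 38]
8. n4.key = true  [a.off == 22]
9. n6.acc = "yr"  ["yr"]
10. n7.off = 27  [terminal]
11. n6.sig = 5  [len(C.acc) + 3]
12. n8.hot = 1  [terminal]
13. n3.lab = 19  [C.sig + 14]
14. n3.key = true  [C.sig == 5]
15. n2.sig = 22  [B.lab * -2 + 60]
16. n0.sig = false  [C.sig > 22]
17. n0.ok = -4  [S.env + 5]
18. n0.mk = -8  [c.val + S.env - 9]

22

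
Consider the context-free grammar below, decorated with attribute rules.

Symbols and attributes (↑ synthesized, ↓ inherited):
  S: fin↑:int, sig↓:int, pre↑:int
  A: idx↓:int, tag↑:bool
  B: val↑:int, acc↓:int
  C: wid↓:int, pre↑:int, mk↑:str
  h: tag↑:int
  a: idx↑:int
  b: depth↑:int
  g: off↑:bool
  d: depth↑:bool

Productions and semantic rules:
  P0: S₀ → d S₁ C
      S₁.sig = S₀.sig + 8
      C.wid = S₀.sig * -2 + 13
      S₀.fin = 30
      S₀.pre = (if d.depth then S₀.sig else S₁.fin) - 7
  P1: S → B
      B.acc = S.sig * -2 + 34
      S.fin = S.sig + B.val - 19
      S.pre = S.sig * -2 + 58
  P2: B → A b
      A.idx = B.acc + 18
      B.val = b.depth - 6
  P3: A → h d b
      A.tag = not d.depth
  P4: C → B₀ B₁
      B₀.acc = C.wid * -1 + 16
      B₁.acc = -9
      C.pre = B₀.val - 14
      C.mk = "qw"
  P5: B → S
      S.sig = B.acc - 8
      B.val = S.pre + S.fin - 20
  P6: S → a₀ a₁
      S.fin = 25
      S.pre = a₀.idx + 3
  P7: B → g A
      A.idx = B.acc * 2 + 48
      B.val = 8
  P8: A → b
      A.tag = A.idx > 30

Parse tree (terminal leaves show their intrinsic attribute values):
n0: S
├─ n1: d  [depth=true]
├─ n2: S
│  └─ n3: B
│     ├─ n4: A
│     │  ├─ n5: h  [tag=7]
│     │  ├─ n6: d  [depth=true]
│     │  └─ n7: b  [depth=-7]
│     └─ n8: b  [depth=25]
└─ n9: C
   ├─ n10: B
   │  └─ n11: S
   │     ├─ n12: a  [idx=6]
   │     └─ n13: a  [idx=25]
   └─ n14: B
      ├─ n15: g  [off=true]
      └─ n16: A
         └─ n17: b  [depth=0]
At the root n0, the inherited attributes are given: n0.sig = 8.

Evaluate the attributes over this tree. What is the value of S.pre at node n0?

1. n0.sig = 8  [given at root]
2. n1.depth = true  [terminal]
3. n2.sig = 16  [S₀.sig + 8]
4. n3.acc = 2  [S.sig * -2 + 34]
5. n4.idx = 20  [B.acc + 18]
6. n5.tag = 7  [terminal]
7. n6.depth = true  [terminal]
8. n7.depth = -7  [terminal]
9. n4.tag = false  [not d.depth]
10. n8.depth = 25  [terminal]
11. n3.val = 19  [b.depth - 6]
12. n2.fin = 16  [S.sig + B.val - 19]
13. n2.pre = 26  [S.sig * -2 + 58]
14. n9.wid = -3  [S₀.sig * -2 + 13]
15. n10.acc = 19  [C.wid * -1 + 16]
16. n11.sig = 11  [B.acc - 8]
17. n12.idx = 6  [terminal]
18. n13.idx = 25  [terminal]
19. n11.fin = 25  [25]
20. n11.pre = 9  [a₀.idx + 3]
21. n10.val = 14  [S.pre + S.fin - 20]
22. n14.acc = -9  [-9]
23. n15.off = true  [terminal]
24. n16.idx = 30  [B.acc * 2 + 48]
25. n17.depth = 0  [terminal]
26. n16.tag = false  [A.idx > 30]
27. n14.val = 8  [8]
28. n9.pre = 0  [B₀.val - 14]
29. n9.mk = "qw"  ["qw"]
30. n0.fin = 30  [30]
31. n0.pre = 1  [(if d.depth then S₀.sig else S₁.fin) - 7]

1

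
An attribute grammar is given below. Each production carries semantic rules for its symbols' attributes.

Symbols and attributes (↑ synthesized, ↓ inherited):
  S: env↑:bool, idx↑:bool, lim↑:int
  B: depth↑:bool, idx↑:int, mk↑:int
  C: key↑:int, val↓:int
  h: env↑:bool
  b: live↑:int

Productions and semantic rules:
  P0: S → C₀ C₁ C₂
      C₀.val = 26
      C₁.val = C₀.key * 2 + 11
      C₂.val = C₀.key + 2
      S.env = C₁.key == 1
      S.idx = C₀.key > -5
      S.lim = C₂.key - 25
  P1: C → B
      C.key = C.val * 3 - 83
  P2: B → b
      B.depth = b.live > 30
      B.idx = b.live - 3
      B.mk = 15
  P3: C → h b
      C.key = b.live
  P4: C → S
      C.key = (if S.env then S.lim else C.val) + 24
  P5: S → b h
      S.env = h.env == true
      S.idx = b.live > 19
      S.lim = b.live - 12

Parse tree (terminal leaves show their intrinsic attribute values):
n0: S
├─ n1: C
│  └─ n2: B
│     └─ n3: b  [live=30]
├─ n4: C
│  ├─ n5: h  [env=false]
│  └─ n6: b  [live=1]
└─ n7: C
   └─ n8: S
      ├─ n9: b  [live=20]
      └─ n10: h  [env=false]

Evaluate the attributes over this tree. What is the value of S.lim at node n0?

1. n1.val = 26  [26]
2. n3.live = 30  [terminal]
3. n2.depth = false  [b.live > 30]
4. n2.idx = 27  [b.live - 3]
5. n2.mk = 15  [15]
6. n1.key = -5  [C.val * 3 - 83]
7. n4.val = 1  [C₀.key * 2 + 11]
8. n5.env = false  [terminal]
9. n6.live = 1  [terminal]
10. n4.key = 1  [b.live]
11. n7.val = -3  [C₀.key + 2]
12. n9.live = 20  [terminal]
13. n10.env = false  [terminal]
14. n8.env = false  [h.env == true]
15. n8.idx = true  [b.live > 19]
16. n8.lim = 8  [b.live - 12]
17. n7.key = 21  [(if S.env then S.lim else C.val) + 24]
18. n0.env = true  [C₁.key == 1]
19. n0.idx = false  [C₀.key > -5]
20. n0.lim = -4  [C₂.key - 25]

-4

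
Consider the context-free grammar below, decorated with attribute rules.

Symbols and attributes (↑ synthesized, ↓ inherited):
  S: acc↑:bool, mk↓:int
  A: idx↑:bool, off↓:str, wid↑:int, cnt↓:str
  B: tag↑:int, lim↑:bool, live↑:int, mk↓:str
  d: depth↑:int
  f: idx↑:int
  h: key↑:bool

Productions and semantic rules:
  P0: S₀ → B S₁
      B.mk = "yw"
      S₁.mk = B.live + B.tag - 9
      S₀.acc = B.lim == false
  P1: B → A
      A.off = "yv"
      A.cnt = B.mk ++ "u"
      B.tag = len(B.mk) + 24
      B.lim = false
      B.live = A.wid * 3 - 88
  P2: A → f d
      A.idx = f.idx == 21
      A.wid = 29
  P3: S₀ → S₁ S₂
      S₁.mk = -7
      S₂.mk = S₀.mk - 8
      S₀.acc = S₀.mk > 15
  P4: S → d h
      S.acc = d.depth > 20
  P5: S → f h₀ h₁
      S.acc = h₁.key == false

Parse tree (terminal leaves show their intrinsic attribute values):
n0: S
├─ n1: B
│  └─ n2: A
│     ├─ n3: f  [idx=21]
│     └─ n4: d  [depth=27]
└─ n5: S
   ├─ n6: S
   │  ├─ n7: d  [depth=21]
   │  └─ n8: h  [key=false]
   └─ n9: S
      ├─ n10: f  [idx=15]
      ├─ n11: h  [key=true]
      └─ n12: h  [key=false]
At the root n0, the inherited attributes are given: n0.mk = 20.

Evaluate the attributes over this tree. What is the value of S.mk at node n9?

8

1. n0.mk = 20  [given at root]
2. n1.mk = "yw"  ["yw"]
3. n2.off = "yv"  ["yv"]
4. n2.cnt = "ywu"  [B.mk ++ "u"]
5. n3.idx = 21  [terminal]
6. n4.depth = 27  [terminal]
7. n2.idx = true  [f.idx == 21]
8. n2.wid = 29  [29]
9. n1.tag = 26  [len(B.mk) + 24]
10. n1.lim = false  [false]
11. n1.live = -1  [A.wid * 3 - 88]
12. n5.mk = 16  [B.live + B.tag - 9]
13. n6.mk = -7  [-7]
14. n7.depth = 21  [terminal]
15. n8.key = false  [terminal]
16. n6.acc = true  [d.depth > 20]
17. n9.mk = 8  [S₀.mk - 8]
18. n10.idx = 15  [terminal]
19. n11.key = true  [terminal]
20. n12.key = false  [terminal]
21. n9.acc = true  [h₁.key == false]
22. n5.acc = true  [S₀.mk > 15]
23. n0.acc = true  [B.lim == false]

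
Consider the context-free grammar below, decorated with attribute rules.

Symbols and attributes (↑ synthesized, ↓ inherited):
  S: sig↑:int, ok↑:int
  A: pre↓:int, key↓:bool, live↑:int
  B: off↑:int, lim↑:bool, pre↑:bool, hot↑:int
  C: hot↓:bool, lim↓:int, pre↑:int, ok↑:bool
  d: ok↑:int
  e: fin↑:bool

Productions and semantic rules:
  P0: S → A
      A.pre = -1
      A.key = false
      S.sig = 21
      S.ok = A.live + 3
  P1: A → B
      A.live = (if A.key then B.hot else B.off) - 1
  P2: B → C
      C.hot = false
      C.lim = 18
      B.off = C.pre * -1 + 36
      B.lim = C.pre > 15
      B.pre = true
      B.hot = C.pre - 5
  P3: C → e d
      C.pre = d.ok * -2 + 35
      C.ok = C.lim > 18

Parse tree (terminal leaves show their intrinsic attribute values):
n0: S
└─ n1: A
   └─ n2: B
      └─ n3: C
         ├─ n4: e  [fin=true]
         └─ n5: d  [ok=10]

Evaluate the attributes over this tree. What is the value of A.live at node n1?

20

1. n1.pre = -1  [-1]
2. n1.key = false  [false]
3. n3.hot = false  [false]
4. n3.lim = 18  [18]
5. n4.fin = true  [terminal]
6. n5.ok = 10  [terminal]
7. n3.pre = 15  [d.ok * -2 + 35]
8. n3.ok = false  [C.lim > 18]
9. n2.off = 21  [C.pre * -1 + 36]
10. n2.lim = false  [C.pre > 15]
11. n2.pre = true  [true]
12. n2.hot = 10  [C.pre - 5]
13. n1.live = 20  [(if A.key then B.hot else B.off) - 1]
14. n0.sig = 21  [21]
15. n0.ok = 23  [A.live + 3]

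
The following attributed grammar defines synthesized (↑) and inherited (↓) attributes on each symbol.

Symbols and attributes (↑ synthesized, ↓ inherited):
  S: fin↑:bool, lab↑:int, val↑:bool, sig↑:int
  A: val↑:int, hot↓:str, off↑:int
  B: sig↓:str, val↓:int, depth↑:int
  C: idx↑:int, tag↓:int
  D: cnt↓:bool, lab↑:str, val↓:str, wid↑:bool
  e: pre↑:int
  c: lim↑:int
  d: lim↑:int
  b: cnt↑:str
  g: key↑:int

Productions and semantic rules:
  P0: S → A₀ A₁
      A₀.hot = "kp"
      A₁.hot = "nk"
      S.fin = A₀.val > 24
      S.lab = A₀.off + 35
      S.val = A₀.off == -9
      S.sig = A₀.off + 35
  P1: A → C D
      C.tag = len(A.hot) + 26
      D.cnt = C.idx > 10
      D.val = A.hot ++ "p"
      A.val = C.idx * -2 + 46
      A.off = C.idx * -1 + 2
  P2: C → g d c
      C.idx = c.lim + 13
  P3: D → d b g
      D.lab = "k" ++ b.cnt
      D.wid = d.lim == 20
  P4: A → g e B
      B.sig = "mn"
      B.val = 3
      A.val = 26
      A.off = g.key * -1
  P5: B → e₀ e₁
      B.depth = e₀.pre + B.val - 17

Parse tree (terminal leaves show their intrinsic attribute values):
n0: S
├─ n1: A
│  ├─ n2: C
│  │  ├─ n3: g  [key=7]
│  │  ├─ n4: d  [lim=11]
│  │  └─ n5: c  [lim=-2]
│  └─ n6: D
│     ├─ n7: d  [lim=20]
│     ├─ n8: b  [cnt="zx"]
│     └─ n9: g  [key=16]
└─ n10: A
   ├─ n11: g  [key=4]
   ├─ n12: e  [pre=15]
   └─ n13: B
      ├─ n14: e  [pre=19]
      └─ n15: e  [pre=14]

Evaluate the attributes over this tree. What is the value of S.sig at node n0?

1. n1.hot = "kp"  ["kp"]
2. n2.tag = 28  [len(A.hot) + 26]
3. n3.key = 7  [terminal]
4. n4.lim = 11  [terminal]
5. n5.lim = -2  [terminal]
6. n2.idx = 11  [c.lim + 13]
7. n6.cnt = true  [C.idx > 10]
8. n6.val = "kpp"  [A.hot ++ "p"]
9. n7.lim = 20  [terminal]
10. n8.cnt = "zx"  [terminal]
11. n9.key = 16  [terminal]
12. n6.lab = "kzx"  ["k" ++ b.cnt]
13. n6.wid = true  [d.lim == 20]
14. n1.val = 24  [C.idx * -2 + 46]
15. n1.off = -9  [C.idx * -1 + 2]
16. n10.hot = "nk"  ["nk"]
17. n11.key = 4  [terminal]
18. n12.pre = 15  [terminal]
19. n13.sig = "mn"  ["mn"]
20. n13.val = 3  [3]
21. n14.pre = 19  [terminal]
22. n15.pre = 14  [terminal]
23. n13.depth = 5  [e₀.pre + B.val - 17]
24. n10.val = 26  [26]
25. n10.off = -4  [g.key * -1]
26. n0.fin = false  [A₀.val > 24]
27. n0.lab = 26  [A₀.off + 35]
28. n0.val = true  [A₀.off == -9]
29. n0.sig = 26  [A₀.off + 35]

26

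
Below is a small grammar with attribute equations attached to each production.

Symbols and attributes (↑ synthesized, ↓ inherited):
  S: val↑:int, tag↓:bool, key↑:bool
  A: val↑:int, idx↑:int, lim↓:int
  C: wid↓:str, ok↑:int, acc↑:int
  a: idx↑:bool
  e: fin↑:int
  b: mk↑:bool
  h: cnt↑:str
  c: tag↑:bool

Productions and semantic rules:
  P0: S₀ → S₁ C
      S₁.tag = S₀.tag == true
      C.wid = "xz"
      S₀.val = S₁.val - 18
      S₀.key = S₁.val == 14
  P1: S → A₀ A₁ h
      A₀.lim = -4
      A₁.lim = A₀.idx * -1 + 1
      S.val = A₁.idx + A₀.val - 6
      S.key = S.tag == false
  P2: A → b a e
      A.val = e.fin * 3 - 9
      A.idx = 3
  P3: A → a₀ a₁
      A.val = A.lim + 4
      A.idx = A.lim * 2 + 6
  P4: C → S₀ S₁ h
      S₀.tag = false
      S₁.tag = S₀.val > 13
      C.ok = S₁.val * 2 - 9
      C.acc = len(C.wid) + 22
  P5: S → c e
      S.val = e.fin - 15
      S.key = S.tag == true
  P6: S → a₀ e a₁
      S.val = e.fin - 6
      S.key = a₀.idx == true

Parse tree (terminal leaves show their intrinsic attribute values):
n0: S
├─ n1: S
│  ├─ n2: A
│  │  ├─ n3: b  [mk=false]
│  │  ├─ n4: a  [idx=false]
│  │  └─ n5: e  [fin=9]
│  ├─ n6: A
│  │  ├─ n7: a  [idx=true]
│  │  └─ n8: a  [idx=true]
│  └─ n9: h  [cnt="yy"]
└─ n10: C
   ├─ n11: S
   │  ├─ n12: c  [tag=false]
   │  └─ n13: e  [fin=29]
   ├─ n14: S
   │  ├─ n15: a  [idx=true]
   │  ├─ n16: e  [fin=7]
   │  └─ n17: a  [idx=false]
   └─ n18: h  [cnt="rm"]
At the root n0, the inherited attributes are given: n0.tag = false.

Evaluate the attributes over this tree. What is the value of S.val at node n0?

1. n0.tag = false  [given at root]
2. n1.tag = false  [S₀.tag == true]
3. n2.lim = -4  [-4]
4. n3.mk = false  [terminal]
5. n4.idx = false  [terminal]
6. n5.fin = 9  [terminal]
7. n2.val = 18  [e.fin * 3 - 9]
8. n2.idx = 3  [3]
9. n6.lim = -2  [A₀.idx * -1 + 1]
10. n7.idx = true  [terminal]
11. n8.idx = true  [terminal]
12. n6.val = 2  [A.lim + 4]
13. n6.idx = 2  [A.lim * 2 + 6]
14. n9.cnt = "yy"  [terminal]
15. n1.val = 14  [A₁.idx + A₀.val - 6]
16. n1.key = true  [S.tag == false]
17. n10.wid = "xz"  ["xz"]
18. n11.tag = false  [false]
19. n12.tag = false  [terminal]
20. n13.fin = 29  [terminal]
21. n11.val = 14  [e.fin - 15]
22. n11.key = false  [S.tag == true]
23. n14.tag = true  [S₀.val > 13]
24. n15.idx = true  [terminal]
25. n16.fin = 7  [terminal]
26. n17.idx = false  [terminal]
27. n14.val = 1  [e.fin - 6]
28. n14.key = true  [a₀.idx == true]
29. n18.cnt = "rm"  [terminal]
30. n10.ok = -7  [S₁.val * 2 - 9]
31. n10.acc = 24  [len(C.wid) + 22]
32. n0.val = -4  [S₁.val - 18]
33. n0.key = true  [S₁.val == 14]

-4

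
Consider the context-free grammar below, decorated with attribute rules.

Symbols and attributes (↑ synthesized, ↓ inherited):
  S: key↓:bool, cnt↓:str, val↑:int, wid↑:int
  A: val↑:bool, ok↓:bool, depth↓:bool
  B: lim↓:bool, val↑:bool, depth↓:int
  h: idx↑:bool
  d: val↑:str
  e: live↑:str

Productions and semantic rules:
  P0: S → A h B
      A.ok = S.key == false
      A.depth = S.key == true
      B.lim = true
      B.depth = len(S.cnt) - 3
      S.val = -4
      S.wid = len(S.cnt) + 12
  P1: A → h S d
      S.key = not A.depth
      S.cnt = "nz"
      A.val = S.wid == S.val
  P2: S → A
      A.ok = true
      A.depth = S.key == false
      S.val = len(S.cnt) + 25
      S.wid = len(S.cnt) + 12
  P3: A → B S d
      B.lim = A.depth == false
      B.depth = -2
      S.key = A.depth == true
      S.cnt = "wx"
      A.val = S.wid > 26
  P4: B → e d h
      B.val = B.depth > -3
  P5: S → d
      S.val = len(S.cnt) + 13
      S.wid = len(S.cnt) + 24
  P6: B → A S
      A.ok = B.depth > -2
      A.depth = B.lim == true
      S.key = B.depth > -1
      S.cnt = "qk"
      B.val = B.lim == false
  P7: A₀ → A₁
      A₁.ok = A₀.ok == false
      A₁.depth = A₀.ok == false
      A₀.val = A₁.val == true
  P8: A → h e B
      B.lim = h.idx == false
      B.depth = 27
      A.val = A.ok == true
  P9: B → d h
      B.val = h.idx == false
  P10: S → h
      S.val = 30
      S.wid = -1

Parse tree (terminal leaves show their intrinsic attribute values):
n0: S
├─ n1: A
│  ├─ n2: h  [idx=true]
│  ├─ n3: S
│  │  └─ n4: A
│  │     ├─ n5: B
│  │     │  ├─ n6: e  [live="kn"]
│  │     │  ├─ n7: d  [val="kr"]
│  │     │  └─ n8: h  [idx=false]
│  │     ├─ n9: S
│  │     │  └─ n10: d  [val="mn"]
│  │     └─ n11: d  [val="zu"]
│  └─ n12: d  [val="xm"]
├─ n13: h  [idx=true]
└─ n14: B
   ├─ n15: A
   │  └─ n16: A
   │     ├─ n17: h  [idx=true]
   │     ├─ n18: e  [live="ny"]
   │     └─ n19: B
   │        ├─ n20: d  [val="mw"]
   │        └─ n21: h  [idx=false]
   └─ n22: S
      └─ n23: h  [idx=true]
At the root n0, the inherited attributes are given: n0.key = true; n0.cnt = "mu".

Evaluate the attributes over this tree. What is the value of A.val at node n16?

false

1. n0.key = true  [given at root]
2. n0.cnt = "mu"  [given at root]
3. n1.ok = false  [S.key == false]
4. n1.depth = true  [S.key == true]
5. n2.idx = true  [terminal]
6. n3.key = false  [not A.depth]
7. n3.cnt = "nz"  ["nz"]
8. n4.ok = true  [true]
9. n4.depth = true  [S.key == false]
10. n5.lim = false  [A.depth == false]
11. n5.depth = -2  [-2]
12. n6.live = "kn"  [terminal]
13. n7.val = "kr"  [terminal]
14. n8.idx = false  [terminal]
15. n5.val = true  [B.depth > -3]
16. n9.key = true  [A.depth == true]
17. n9.cnt = "wx"  ["wx"]
18. n10.val = "mn"  [terminal]
19. n9.val = 15  [len(S.cnt) + 13]
20. n9.wid = 26  [len(S.cnt) + 24]
21. n11.val = "zu"  [terminal]
22. n4.val = false  [S.wid > 26]
23. n3.val = 27  [len(S.cnt) + 25]
24. n3.wid = 14  [len(S.cnt) + 12]
25. n12.val = "xm"  [terminal]
26. n1.val = false  [S.wid == S.val]
27. n13.idx = true  [terminal]
28. n14.lim = true  [true]
29. n14.depth = -1  [len(S.cnt) - 3]
30. n15.ok = true  [B.depth > -2]
31. n15.depth = true  [B.lim == true]
32. n16.ok = false  [A₀.ok == false]
33. n16.depth = false  [A₀.ok == false]
34. n17.idx = true  [terminal]
35. n18.live = "ny"  [terminal]
36. n19.lim = false  [h.idx == false]
37. n19.depth = 27  [27]
38. n20.val = "mw"  [terminal]
39. n21.idx = false  [terminal]
40. n19.val = true  [h.idx == false]
41. n16.val = false  [A.ok == true]
42. n15.val = false  [A₁.val == true]
43. n22.key = false  [B.depth > -1]
44. n22.cnt = "qk"  ["qk"]
45. n23.idx = true  [terminal]
46. n22.val = 30  [30]
47. n22.wid = -1  [-1]
48. n14.val = false  [B.lim == false]
49. n0.val = -4  [-4]
50. n0.wid = 14  [len(S.cnt) + 12]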